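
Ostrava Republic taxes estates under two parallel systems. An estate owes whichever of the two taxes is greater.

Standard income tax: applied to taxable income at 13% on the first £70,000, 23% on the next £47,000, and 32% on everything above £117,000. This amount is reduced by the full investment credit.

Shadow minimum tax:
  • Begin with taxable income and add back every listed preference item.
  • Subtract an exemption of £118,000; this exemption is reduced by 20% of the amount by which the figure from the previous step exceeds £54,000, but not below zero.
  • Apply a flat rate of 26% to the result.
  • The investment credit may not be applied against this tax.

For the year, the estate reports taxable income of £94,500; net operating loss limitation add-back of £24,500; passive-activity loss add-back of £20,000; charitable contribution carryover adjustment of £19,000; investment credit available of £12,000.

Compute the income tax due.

£15,808

Shadow minimum tax:
  Adjusted income: £94,500 + £24,500 + £20,000 + £19,000 = £158,000
  Exemption: £118,000 − 20% × (£158,000 − £54,000) = £118,000 − £20,800 = £97,200
  Base: £158,000 − £97,200 = £60,800
  £60,800 × 26% = £15,808

Standard income tax:
  £70,000 × 13% = £9,100
  £24,500 × 23% = £5,635
  → £14,735
  Less investment credit £12,000 → £2,735

£15,808 > £2,735, so the shadow minimum tax is the binding amount.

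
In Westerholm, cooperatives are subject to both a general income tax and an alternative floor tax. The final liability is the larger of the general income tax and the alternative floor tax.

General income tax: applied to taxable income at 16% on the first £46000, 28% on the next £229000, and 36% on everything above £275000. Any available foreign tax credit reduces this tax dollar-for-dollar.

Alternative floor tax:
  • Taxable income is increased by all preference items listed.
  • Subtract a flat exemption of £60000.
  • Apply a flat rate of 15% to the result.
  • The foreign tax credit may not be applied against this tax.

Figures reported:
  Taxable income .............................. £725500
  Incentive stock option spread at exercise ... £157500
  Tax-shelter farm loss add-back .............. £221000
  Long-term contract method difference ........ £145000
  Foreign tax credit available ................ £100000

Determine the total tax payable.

General income tax:
  £46000 × 16% = £7360
  £229000 × 28% = £64120
  £450500 × 36% = £162180
  → £233660
  Less foreign tax credit £100000 → £133660

Alternative floor tax:
  Adjusted income: £725500 + £157500 + £221000 + £145000 = £1249000
  Less exemption £60000 → base £1189000
  £1189000 × 15% = £178350

£178350 > £133660, so the alternative floor tax is the binding amount.

£178350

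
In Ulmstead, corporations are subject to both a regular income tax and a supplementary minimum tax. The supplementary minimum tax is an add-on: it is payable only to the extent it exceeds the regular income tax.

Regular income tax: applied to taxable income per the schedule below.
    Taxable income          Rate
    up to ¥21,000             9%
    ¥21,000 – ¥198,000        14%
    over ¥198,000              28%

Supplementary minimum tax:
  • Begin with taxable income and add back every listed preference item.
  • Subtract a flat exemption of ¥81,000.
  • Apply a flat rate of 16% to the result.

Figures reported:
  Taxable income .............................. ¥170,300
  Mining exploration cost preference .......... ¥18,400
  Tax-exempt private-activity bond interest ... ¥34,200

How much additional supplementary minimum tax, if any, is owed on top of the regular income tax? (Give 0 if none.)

¥0

Supplementary minimum tax:
  Adjusted income: ¥170,300 + ¥18,400 + ¥34,200 = ¥222,900
  Less exemption ¥81,000 → base ¥141,900
  ¥141,900 × 16% = ¥22,704

Regular income tax:
  ¥21,000 × 9% = ¥1,890
  ¥149,300 × 14% = ¥20,902
  → ¥22,792

¥22,704 ≤ ¥22,792, so no add-on is due.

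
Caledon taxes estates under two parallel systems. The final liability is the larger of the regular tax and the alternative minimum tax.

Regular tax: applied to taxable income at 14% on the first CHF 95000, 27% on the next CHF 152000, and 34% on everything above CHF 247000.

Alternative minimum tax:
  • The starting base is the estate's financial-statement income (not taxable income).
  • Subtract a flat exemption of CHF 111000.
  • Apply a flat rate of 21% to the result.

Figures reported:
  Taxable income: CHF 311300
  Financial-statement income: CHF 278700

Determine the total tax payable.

CHF 76202

Regular tax:
  CHF 95000 × 14% = CHF 13300
  CHF 152000 × 27% = CHF 41040
  CHF 64300 × 34% = CHF 21862
  → CHF 76202

Alternative minimum tax:
  Base (financial-statement income): CHF 278700
  Less exemption CHF 111000 → base CHF 167700
  CHF 167700 × 21% = CHF 35217

CHF 76202 > CHF 35217, so the regular tax governs.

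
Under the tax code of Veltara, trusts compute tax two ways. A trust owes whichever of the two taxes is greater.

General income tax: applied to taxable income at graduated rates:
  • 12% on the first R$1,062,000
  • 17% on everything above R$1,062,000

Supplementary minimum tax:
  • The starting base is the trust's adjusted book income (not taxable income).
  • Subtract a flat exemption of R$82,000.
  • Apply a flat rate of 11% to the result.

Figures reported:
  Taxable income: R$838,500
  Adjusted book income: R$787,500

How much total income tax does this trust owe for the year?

Supplementary minimum tax:
  Base (adjusted book income): R$787,500
  Less exemption R$82,000 → base R$705,500
  R$705,500 × 11% = R$77,605

General income tax:
  R$838,500 × 12% = R$100,620

R$100,620 > R$77,605, so the general income tax governs.

R$100,620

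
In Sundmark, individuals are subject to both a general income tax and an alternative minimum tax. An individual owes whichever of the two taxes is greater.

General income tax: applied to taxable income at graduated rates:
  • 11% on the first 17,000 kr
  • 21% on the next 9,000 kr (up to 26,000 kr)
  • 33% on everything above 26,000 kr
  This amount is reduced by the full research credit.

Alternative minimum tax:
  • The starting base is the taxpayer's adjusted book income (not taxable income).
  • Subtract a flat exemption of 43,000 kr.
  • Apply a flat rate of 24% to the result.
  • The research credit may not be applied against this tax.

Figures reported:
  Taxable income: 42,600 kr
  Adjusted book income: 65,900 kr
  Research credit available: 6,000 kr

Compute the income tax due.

Alternative minimum tax:
  Base (adjusted book income): 65,900 kr
  Less exemption 43,000 kr → base 22,900 kr
  22,900 kr × 24% = 5,496 kr

General income tax:
  17,000 kr × 11% = 1,870 kr
  9,000 kr × 21% = 1,890 kr
  16,600 kr × 33% = 5,478 kr
  → 9,238 kr
  Less research credit 6,000 kr → 3,238 kr

5,496 kr > 3,238 kr, so the alternative minimum tax is the binding amount.

5,496 kr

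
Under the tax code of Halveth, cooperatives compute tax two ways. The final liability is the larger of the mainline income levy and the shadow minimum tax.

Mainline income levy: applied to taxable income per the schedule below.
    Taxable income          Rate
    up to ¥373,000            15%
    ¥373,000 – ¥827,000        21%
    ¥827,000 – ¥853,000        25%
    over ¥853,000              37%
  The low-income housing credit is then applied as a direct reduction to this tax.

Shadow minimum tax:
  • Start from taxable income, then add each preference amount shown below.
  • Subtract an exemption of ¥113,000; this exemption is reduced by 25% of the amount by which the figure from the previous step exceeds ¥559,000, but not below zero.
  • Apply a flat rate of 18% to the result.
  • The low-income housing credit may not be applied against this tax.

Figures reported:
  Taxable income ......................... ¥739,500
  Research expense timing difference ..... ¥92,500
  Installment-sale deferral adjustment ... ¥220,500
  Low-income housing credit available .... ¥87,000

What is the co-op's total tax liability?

Shadow minimum tax:
  Adjusted income: ¥739,500 + ¥92,500 + ¥220,500 = ¥1,052,500
  Exemption: 25% × (¥1,052,500 − ¥559,000) = ¥123,375 ≥ ¥113,000, so the exemption is fully phased out
  Base: ¥1,052,500 − ¥0 = ¥1,052,500
  ¥1,052,500 × 18% = ¥189,450

Mainline income levy:
  ¥373,000 × 15% = ¥55,950
  ¥366,500 × 21% = ¥76,965
  → ¥132,915
  Less low-income housing credit ¥87,000 → ¥45,915

¥189,450 > ¥45,915, so the shadow minimum tax is the binding amount.

¥189,450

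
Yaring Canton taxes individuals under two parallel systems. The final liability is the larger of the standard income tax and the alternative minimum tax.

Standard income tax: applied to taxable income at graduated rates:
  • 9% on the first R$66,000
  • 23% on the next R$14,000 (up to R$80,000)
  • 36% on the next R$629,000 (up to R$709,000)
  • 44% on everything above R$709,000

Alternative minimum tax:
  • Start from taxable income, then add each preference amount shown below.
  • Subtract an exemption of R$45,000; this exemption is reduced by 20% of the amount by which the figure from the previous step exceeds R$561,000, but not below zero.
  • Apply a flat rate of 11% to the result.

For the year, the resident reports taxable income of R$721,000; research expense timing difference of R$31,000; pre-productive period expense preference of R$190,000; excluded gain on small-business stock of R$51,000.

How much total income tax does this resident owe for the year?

R$240,880

Alternative minimum tax:
  Adjusted income: R$721,000 + R$31,000 + R$190,000 + R$51,000 = R$993,000
  Exemption: 20% × (R$993,000 − R$561,000) = R$86,400 ≥ R$45,000, so the exemption is fully phased out
  Base: R$993,000 − R$0 = R$993,000
  R$993,000 × 11% = R$109,230

Standard income tax:
  R$66,000 × 9% = R$5,940
  R$14,000 × 23% = R$3,220
  R$629,000 × 36% = R$226,440
  R$12,000 × 44% = R$5,280
  → R$240,880

R$240,880 > R$109,230, so the standard income tax governs.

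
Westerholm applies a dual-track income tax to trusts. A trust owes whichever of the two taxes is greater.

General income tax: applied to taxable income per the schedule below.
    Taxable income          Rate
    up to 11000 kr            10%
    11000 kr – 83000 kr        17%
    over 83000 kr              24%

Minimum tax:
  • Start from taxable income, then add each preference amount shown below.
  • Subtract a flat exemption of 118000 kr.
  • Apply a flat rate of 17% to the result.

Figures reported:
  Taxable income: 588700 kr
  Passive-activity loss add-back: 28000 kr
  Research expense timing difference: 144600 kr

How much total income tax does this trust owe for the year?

134708 kr

General income tax:
  11000 kr × 10% = 1100 kr
  72000 kr × 17% = 12240 kr
  505700 kr × 24% = 121368 kr
  → 134708 kr

Minimum tax:
  Adjusted income: 588700 kr + 28000 kr + 144600 kr = 761300 kr
  Less exemption 118000 kr → base 643300 kr
  643300 kr × 17% = 109361 kr

134708 kr > 109361 kr, so the general income tax governs.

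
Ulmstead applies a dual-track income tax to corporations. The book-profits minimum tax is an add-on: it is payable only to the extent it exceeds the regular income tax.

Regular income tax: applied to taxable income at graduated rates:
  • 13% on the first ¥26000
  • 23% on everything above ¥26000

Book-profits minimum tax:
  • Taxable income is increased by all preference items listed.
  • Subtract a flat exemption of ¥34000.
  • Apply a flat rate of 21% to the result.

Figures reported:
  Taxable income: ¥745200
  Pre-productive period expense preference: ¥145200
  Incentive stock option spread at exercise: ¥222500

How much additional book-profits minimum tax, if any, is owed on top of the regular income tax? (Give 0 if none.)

¥57773

Book-profits minimum tax:
  Adjusted income: ¥745200 + ¥145200 + ¥222500 = ¥1112900
  Less exemption ¥34000 → base ¥1078900
  ¥1078900 × 21% = ¥226569

Regular income tax:
  ¥26000 × 13% = ¥3380
  ¥719200 × 23% = ¥165416
  → ¥168796

Excess of book-profits minimum tax over regular income tax: ¥226569 − ¥168796 = ¥57773.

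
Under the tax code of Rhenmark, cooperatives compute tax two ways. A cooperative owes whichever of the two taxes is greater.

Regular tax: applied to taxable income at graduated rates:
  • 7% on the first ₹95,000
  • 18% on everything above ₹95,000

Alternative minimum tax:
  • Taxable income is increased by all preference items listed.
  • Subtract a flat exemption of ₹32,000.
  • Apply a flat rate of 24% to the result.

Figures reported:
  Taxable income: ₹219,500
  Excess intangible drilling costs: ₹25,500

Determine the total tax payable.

Alternative minimum tax:
  Adjusted income: ₹219,500 + ₹25,500 = ₹245,000
  Less exemption ₹32,000 → base ₹213,000
  ₹213,000 × 24% = ₹51,120

Regular tax:
  ₹95,000 × 7% = ₹6,650
  ₹124,500 × 18% = ₹22,410
  → ₹29,060

₹51,120 > ₹29,060, so the alternative minimum tax is the binding amount.

₹51,120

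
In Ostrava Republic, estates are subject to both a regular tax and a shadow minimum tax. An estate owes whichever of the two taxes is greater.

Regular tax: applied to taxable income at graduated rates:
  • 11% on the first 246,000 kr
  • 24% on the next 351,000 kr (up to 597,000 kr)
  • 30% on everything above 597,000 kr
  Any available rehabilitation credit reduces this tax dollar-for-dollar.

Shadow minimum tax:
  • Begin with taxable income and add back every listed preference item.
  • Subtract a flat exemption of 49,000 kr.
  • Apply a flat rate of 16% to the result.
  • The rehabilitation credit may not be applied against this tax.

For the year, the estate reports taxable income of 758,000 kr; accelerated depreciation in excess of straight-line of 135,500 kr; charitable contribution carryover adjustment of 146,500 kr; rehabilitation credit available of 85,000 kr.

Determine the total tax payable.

Shadow minimum tax:
  Adjusted income: 758,000 kr + 135,500 kr + 146,500 kr = 1,040,000 kr
  Less exemption 49,000 kr → base 991,000 kr
  991,000 kr × 16% = 158,560 kr

Regular tax:
  246,000 kr × 11% = 27,060 kr
  351,000 kr × 24% = 84,240 kr
  161,000 kr × 30% = 48,300 kr
  → 159,600 kr
  Less rehabilitation credit 85,000 kr → 74,600 kr

158,560 kr > 74,600 kr, so the shadow minimum tax is the binding amount.

158,560 kr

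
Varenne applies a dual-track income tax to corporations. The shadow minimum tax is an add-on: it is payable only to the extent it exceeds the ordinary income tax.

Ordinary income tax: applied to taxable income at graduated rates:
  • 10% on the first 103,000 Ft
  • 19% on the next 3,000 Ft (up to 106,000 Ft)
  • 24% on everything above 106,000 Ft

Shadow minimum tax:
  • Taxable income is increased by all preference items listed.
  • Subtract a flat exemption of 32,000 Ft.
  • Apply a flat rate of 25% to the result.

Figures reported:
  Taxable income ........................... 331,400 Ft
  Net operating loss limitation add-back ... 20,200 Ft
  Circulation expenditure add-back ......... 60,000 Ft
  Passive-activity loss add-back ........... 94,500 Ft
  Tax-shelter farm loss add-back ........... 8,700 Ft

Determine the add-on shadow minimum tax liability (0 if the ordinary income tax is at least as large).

55,734 Ft

Ordinary income tax:
  103,000 Ft × 10% = 10,300 Ft
  3,000 Ft × 19% = 570 Ft
  225,400 Ft × 24% = 54,096 Ft
  → 64,966 Ft

Shadow minimum tax:
  Adjusted income: 331,400 Ft + 20,200 Ft + 60,000 Ft + 94,500 Ft + 8,700 Ft = 514,800 Ft
  Less exemption 32,000 Ft → base 482,800 Ft
  482,800 Ft × 25% = 120,700 Ft

Excess of shadow minimum tax over ordinary income tax: 120,700 Ft − 64,966 Ft = 55,734 Ft.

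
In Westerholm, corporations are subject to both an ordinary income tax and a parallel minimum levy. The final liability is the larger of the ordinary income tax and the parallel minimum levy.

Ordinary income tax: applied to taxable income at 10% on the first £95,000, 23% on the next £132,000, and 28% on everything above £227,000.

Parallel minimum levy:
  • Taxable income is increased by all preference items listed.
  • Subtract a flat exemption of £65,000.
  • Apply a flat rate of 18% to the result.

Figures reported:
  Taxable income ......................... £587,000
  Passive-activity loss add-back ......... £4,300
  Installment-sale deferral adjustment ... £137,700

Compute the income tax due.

£140,660

Ordinary income tax:
  £95,000 × 10% = £9,500
  £132,000 × 23% = £30,360
  £360,000 × 28% = £100,800
  → £140,660

Parallel minimum levy:
  Adjusted income: £587,000 + £4,300 + £137,700 = £729,000
  Less exemption £65,000 → base £664,000
  £664,000 × 18% = £119,520

£140,660 > £119,520, so the ordinary income tax governs.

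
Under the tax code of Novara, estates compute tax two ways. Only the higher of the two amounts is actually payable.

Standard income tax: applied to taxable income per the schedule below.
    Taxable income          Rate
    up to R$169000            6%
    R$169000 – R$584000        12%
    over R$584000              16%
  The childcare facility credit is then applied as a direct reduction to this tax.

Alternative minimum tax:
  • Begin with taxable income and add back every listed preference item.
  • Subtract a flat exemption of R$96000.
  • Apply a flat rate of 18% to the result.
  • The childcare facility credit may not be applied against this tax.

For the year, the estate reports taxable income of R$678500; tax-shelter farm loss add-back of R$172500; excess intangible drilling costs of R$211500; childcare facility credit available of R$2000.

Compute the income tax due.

R$173970

Alternative minimum tax:
  Adjusted income: R$678500 + R$172500 + R$211500 = R$1062500
  Less exemption R$96000 → base R$966500
  R$966500 × 18% = R$173970

Standard income tax:
  R$169000 × 6% = R$10140
  R$415000 × 12% = R$49800
  R$94500 × 16% = R$15120
  → R$75060
  Less childcare facility credit R$2000 → R$73060

R$173970 > R$73060, so the alternative minimum tax is the binding amount.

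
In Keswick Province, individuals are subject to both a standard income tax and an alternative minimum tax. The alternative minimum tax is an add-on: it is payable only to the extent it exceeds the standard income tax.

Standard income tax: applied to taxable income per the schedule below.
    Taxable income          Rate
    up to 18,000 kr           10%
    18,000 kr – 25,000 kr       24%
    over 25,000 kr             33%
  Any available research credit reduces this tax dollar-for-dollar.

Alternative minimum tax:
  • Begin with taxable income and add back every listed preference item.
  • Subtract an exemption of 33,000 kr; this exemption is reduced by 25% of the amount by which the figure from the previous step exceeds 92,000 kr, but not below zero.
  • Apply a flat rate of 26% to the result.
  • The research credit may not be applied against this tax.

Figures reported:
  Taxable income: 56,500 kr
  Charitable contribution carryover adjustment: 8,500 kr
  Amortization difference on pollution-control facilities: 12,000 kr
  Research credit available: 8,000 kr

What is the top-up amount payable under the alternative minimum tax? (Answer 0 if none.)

Alternative minimum tax:
  Adjusted income: 56,500 kr + 8,500 kr + 12,000 kr = 77,000 kr
  Exemption: 77,000 kr ≤ 92,000 kr, so full 33,000 kr applies
  Base: 77,000 kr − 33,000 kr = 44,000 kr
  44,000 kr × 26% = 11,440 kr

Standard income tax:
  18,000 kr × 10% = 1,800 kr
  7,000 kr × 24% = 1,680 kr
  31,500 kr × 33% = 10,395 kr
  → 13,875 kr
  Less research credit 8,000 kr → 5,875 kr

Excess of alternative minimum tax over standard income tax: 11,440 kr − 5,875 kr = 5,565 kr.

5,565 kr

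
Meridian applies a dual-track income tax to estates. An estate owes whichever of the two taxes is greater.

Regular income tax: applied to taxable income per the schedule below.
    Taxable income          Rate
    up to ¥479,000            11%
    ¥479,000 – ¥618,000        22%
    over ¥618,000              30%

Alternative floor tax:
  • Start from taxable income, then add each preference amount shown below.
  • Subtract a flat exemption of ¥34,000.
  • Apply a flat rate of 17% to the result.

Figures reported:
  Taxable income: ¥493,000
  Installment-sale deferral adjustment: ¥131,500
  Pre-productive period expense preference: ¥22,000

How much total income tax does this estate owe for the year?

¥104,125

Alternative floor tax:
  Adjusted income: ¥493,000 + ¥131,500 + ¥22,000 = ¥646,500
  Less exemption ¥34,000 → base ¥612,500
  ¥612,500 × 17% = ¥104,125

Regular income tax:
  ¥479,000 × 11% = ¥52,690
  ¥14,000 × 22% = ¥3,080
  → ¥55,770

¥104,125 > ¥55,770, so the alternative floor tax is the binding amount.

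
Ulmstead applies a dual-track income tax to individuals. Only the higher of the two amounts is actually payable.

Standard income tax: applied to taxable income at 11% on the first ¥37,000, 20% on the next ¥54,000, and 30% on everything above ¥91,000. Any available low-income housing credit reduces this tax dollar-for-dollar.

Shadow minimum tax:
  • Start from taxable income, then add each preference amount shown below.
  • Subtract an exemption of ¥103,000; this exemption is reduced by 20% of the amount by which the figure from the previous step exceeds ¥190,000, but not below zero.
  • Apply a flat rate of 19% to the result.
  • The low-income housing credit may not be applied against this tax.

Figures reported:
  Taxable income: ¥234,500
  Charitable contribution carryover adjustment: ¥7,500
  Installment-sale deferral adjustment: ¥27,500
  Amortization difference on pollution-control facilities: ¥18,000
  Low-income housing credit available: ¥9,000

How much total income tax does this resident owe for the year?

¥48,920

Shadow minimum tax:
  Adjusted income: ¥234,500 + ¥7,500 + ¥27,500 + ¥18,000 = ¥287,500
  Exemption: ¥103,000 − 20% × (¥287,500 − ¥190,000) = ¥103,000 − ¥19,500 = ¥83,500
  Base: ¥287,500 − ¥83,500 = ¥204,000
  ¥204,000 × 19% = ¥38,760

Standard income tax:
  ¥37,000 × 11% = ¥4,070
  ¥54,000 × 20% = ¥10,800
  ¥143,500 × 30% = ¥43,050
  → ¥57,920
  Less low-income housing credit ¥9,000 → ¥48,920

¥48,920 > ¥38,760, so the standard income tax governs.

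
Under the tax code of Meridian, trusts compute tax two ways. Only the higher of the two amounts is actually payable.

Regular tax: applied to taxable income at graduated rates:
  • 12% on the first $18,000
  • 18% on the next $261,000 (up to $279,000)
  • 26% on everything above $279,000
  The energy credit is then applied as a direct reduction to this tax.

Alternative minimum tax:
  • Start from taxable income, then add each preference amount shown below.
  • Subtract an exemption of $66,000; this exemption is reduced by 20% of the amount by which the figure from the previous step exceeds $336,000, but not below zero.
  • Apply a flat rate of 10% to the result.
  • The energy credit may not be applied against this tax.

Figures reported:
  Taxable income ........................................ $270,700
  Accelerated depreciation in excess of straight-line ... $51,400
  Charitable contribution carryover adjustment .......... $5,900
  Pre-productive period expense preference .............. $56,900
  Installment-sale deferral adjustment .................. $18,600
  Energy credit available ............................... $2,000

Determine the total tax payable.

Regular tax:
  $18,000 × 12% = $2,160
  $252,700 × 18% = $45,486
  → $47,646
  Less energy credit $2,000 → $45,646

Alternative minimum tax:
  Adjusted income: $270,700 + $51,400 + $5,900 + $56,900 + $18,600 = $403,500
  Exemption: $66,000 − 20% × ($403,500 − $336,000) = $66,000 − $13,500 = $52,500
  Base: $403,500 − $52,500 = $351,000
  $351,000 × 10% = $35,100

$45,646 > $35,100, so the regular tax governs.

$45,646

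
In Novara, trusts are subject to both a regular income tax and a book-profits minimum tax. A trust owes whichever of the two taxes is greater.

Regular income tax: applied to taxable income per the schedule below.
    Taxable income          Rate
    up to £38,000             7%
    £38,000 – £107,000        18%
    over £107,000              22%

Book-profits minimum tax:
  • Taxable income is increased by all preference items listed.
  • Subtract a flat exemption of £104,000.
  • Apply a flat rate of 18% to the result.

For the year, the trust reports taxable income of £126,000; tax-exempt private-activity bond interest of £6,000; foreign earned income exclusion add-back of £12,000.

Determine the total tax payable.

£19,260

Book-profits minimum tax:
  Adjusted income: £126,000 + £6,000 + £12,000 = £144,000
  Less exemption £104,000 → base £40,000
  £40,000 × 18% = £7,200

Regular income tax:
  £38,000 × 7% = £2,660
  £69,000 × 18% = £12,420
  £19,000 × 22% = £4,180
  → £19,260

£19,260 > £7,200, so the regular income tax governs.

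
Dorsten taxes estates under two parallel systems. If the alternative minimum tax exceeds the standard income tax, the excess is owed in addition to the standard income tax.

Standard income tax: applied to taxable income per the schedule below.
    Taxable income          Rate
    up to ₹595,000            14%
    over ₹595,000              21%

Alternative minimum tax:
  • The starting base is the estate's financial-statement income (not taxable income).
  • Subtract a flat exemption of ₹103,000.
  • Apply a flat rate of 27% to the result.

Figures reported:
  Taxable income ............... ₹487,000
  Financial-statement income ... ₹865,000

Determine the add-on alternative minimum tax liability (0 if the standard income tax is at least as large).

Alternative minimum tax:
  Base (financial-statement income): ₹865,000
  Less exemption ₹103,000 → base ₹762,000
  ₹762,000 × 27% = ₹205,740

Standard income tax:
  ₹487,000 × 14% = ₹68,180

Excess of alternative minimum tax over standard income tax: ₹205,740 − ₹68,180 = ₹137,560.

₹137,560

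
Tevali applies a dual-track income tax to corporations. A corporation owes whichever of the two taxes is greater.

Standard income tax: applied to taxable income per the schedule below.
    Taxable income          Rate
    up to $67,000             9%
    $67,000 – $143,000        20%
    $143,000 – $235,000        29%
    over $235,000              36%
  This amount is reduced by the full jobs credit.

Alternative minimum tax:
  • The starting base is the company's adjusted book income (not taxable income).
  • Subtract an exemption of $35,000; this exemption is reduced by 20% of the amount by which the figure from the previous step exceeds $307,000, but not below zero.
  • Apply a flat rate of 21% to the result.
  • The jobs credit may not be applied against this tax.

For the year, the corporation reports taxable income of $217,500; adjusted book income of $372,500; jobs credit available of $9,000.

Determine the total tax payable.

$73,626

Alternative minimum tax:
  Base (adjusted book income): $372,500
  Exemption: $35,000 − 20% × ($372,500 − $307,000) = $35,000 − $13,100 = $21,900
  Base: $372,500 − $21,900 = $350,600
  $350,600 × 21% = $73,626

Standard income tax:
  $67,000 × 9% = $6,030
  $76,000 × 20% = $15,200
  $74,500 × 29% = $21,605
  → $42,835
  Less jobs credit $9,000 → $33,835

$73,626 > $33,835, so the alternative minimum tax is the binding amount.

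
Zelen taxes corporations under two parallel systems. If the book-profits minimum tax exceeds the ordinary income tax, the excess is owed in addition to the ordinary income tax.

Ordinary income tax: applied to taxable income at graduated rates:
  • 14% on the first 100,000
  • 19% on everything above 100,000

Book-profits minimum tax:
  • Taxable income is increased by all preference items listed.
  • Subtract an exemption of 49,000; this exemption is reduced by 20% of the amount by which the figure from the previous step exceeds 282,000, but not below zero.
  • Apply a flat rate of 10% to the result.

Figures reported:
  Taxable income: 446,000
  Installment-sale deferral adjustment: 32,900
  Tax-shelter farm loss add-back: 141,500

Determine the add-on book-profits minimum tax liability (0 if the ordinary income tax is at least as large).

0

Book-profits minimum tax:
  Adjusted income: 446,000 + 32,900 + 141,500 = 620,400
  Exemption: 20% × (620,400 − 282,000) = 67,680 ≥ 49,000, so the exemption is fully phased out
  Base: 620,400 − 0 = 620,400
  620,400 × 10% = 62,040

Ordinary income tax:
  100,000 × 14% = 14,000
  346,000 × 19% = 65,740
  → 79,740

62,040 ≤ 79,740, so no add-on is due.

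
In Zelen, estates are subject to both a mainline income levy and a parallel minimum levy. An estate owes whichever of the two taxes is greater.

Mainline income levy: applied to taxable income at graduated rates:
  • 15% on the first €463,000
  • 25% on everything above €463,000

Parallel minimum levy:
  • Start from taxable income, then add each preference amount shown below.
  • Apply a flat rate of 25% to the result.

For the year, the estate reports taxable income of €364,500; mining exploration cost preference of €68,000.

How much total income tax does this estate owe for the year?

€108,125

Parallel minimum levy:
  Adjusted income: €364,500 + €68,000 = €432,500
  €432,500 × 25% = €108,125

Mainline income levy:
  €364,500 × 15% = €54,675

€108,125 > €54,675, so the parallel minimum levy is the binding amount.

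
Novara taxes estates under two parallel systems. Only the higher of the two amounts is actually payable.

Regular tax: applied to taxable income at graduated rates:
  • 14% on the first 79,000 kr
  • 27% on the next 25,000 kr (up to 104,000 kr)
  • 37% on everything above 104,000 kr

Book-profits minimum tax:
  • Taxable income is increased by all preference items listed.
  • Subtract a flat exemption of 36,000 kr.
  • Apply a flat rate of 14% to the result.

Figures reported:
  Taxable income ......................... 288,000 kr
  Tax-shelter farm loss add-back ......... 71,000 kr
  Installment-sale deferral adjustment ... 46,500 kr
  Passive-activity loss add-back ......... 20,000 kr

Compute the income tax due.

Book-profits minimum tax:
  Adjusted income: 288,000 kr + 71,000 kr + 46,500 kr + 20,000 kr = 425,500 kr
  Less exemption 36,000 kr → base 389,500 kr
  389,500 kr × 14% = 54,530 kr

Regular tax:
  79,000 kr × 14% = 11,060 kr
  25,000 kr × 27% = 6,750 kr
  184,000 kr × 37% = 68,080 kr
  → 85,890 kr

85,890 kr > 54,530 kr, so the regular tax governs.

85,890 kr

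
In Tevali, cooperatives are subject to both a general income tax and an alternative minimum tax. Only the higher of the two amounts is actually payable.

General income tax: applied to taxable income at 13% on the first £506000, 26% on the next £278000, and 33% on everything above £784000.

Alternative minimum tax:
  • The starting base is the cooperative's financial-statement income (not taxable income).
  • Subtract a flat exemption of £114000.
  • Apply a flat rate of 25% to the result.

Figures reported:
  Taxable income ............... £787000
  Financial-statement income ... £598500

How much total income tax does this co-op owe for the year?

General income tax:
  £506000 × 13% = £65780
  £278000 × 26% = £72280
  £3000 × 33% = £990
  → £139050

Alternative minimum tax:
  Base (financial-statement income): £598500
  Less exemption £114000 → base £484500
  £484500 × 25% = £121125

£139050 > £121125, so the general income tax governs.

£139050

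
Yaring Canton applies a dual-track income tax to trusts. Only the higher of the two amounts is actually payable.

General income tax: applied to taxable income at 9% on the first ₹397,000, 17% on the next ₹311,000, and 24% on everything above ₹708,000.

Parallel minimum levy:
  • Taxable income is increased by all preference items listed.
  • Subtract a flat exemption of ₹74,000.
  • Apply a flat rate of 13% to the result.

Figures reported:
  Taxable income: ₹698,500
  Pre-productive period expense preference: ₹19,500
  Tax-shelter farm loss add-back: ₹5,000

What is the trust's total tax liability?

₹86,985

General income tax:
  ₹397,000 × 9% = ₹35,730
  ₹301,500 × 17% = ₹51,255
  → ₹86,985

Parallel minimum levy:
  Adjusted income: ₹698,500 + ₹19,500 + ₹5,000 = ₹723,000
  Less exemption ₹74,000 → base ₹649,000
  ₹649,000 × 13% = ₹84,370

₹86,985 > ₹84,370, so the general income tax governs.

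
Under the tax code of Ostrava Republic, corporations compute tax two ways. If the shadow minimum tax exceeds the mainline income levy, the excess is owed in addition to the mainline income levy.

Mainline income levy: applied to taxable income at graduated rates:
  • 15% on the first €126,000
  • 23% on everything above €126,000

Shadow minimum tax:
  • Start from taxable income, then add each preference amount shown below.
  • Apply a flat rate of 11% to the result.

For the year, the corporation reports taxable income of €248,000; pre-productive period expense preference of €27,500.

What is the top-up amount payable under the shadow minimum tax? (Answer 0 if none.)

Mainline income levy:
  €126,000 × 15% = €18,900
  €122,000 × 23% = €28,060
  → €46,960

Shadow minimum tax:
  Adjusted income: €248,000 + €27,500 = €275,500
  €275,500 × 11% = €30,305

€30,305 ≤ €46,960, so no add-on is due.

€0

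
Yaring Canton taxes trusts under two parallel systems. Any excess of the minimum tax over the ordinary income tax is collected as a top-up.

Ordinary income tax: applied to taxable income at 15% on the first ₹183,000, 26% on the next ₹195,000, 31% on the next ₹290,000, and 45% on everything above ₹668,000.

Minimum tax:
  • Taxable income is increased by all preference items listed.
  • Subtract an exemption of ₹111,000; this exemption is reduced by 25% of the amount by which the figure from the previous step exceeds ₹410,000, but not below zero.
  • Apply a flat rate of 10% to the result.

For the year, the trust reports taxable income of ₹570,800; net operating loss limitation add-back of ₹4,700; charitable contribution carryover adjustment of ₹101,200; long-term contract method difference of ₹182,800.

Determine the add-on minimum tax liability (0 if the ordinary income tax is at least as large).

Ordinary income tax:
  ₹183,000 × 15% = ₹27,450
  ₹195,000 × 26% = ₹50,700
  ₹192,800 × 31% = ₹59,768
  → ₹137,918

Minimum tax:
  Adjusted income: ₹570,800 + ₹4,700 + ₹101,200 + ₹182,800 = ₹859,500
  Exemption: 25% × (₹859,500 − ₹410,000) = ₹112,375 ≥ ₹111,000, so the exemption is fully phased out
  Base: ₹859,500 − ₹0 = ₹859,500
  ₹859,500 × 10% = ₹85,950

₹85,950 ≤ ₹137,918, so no add-on is due.

₹0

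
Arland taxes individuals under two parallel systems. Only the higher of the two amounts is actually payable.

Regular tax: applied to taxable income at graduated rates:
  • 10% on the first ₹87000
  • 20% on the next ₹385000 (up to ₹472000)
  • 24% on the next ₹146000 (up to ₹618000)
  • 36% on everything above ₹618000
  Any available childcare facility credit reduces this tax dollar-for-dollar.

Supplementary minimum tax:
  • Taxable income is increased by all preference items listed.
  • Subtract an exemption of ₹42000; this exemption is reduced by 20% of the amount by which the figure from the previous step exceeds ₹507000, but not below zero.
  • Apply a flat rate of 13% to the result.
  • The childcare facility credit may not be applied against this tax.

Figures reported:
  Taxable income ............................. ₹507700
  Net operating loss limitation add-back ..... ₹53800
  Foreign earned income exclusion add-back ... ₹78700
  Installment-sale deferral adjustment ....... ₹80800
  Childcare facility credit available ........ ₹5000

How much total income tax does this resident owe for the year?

₹93730

Regular tax:
  ₹87000 × 10% = ₹8700
  ₹385000 × 20% = ₹77000
  ₹35700 × 24% = ₹8568
  → ₹94268
  Less childcare facility credit ₹5000 → ₹89268

Supplementary minimum tax:
  Adjusted income: ₹507700 + ₹53800 + ₹78700 + ₹80800 = ₹721000
  Exemption: 20% × (₹721000 − ₹507000) = ₹42800 ≥ ₹42000, so the exemption is fully phased out
  Base: ₹721000 − ₹0 = ₹721000
  ₹721000 × 13% = ₹93730

₹93730 > ₹89268, so the supplementary minimum tax is the binding amount.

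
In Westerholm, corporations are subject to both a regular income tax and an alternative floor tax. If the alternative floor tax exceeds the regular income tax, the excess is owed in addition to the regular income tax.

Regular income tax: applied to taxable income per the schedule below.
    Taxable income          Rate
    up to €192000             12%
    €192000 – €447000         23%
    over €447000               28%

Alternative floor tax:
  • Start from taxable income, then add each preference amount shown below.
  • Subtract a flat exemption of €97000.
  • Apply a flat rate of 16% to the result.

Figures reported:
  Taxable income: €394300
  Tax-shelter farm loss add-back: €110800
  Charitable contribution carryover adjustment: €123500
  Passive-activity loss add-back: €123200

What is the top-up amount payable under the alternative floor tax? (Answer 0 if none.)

€35199

Regular income tax:
  €192000 × 12% = €23040
  €202300 × 23% = €46529
  → €69569

Alternative floor tax:
  Adjusted income: €394300 + €110800 + €123500 + €123200 = €751800
  Less exemption €97000 → base €654800
  €654800 × 16% = €104768

Excess of alternative floor tax over regular income tax: €104768 − €69569 = €35199.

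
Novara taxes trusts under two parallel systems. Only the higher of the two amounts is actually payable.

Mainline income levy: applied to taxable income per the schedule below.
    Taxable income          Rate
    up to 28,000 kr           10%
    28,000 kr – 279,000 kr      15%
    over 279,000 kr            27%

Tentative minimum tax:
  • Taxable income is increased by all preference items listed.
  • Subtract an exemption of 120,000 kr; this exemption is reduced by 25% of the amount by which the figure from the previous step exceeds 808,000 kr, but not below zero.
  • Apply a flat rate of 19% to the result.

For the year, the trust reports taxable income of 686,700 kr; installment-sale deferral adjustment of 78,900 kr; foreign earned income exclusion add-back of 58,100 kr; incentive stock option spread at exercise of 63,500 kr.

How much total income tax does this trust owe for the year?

150,529 kr

Tentative minimum tax:
  Adjusted income: 686,700 kr + 78,900 kr + 58,100 kr + 63,500 kr = 887,200 kr
  Exemption: 120,000 kr − 25% × (887,200 kr − 808,000 kr) = 120,000 kr − 19,800 kr = 100,200 kr
  Base: 887,200 kr − 100,200 kr = 787,000 kr
  787,000 kr × 19% = 149,530 kr

Mainline income levy:
  28,000 kr × 10% = 2,800 kr
  251,000 kr × 15% = 37,650 kr
  407,700 kr × 27% = 110,079 kr
  → 150,529 kr

150,529 kr > 149,530 kr, so the mainline income levy governs.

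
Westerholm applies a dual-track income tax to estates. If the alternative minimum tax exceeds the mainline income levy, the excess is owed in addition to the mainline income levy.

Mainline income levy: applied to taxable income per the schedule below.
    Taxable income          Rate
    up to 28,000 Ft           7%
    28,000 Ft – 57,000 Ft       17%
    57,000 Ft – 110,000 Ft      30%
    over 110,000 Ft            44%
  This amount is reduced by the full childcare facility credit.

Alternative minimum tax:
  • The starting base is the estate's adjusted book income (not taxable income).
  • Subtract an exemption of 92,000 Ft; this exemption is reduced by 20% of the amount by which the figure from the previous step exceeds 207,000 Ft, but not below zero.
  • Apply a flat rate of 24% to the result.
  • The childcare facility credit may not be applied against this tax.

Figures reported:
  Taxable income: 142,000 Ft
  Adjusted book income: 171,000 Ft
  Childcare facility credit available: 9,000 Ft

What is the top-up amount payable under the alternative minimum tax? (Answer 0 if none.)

Mainline income levy:
  28,000 Ft × 7% = 1,960 Ft
  29,000 Ft × 17% = 4,930 Ft
  53,000 Ft × 30% = 15,900 Ft
  32,000 Ft × 44% = 14,080 Ft
  → 36,870 Ft
  Less childcare facility credit 9,000 Ft → 27,870 Ft

Alternative minimum tax:
  Base (adjusted book income): 171,000 Ft
  Exemption: 171,000 Ft ≤ 207,000 Ft, so full 92,000 Ft applies
  Base: 171,000 Ft − 92,000 Ft = 79,000 Ft
  79,000 Ft × 24% = 18,960 Ft

18,960 Ft ≤ 27,870 Ft, so no add-on is due.

0 Ft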